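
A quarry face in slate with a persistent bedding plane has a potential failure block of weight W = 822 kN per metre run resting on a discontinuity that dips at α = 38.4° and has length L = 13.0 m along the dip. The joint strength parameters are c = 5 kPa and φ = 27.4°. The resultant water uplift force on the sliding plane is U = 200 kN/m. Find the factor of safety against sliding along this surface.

FS = 0.58

Resolving the block weight along and normal to the plane and applying the Mohr–Coulomb strength on the joint:
N' = W cosα − U = 822·cos38.4° − 200 = 444.2 kN/m
Driving force T = W sinα = 822·sin38.4° = 510.6 kN/m
Resisting force R = c·L + N'·tanφ = 5·13.0 + 444.2·tan27.4° = 65.0 + 230.2 = 295.2 kN/m
FS = R / T = 295.2 / 510.6 = 0.578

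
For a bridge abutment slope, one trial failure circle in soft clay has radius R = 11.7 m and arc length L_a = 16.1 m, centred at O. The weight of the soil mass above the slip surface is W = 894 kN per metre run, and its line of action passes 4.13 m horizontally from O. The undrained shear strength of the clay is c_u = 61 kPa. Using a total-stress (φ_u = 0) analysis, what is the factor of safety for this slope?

FS = 3.11

Taking moments about the centre O, the resisting moment is provided by the undrained shear strength acting along the arc:
M_R = c_u·L_a·R = 61·16.10·11.7 = 11490.6 kN·m/m
M_D = W·d = 894·4.13 = 3692.2 kN·m/m
FS = M_R / M_D = 11490.6 / 3692.2 = 3.112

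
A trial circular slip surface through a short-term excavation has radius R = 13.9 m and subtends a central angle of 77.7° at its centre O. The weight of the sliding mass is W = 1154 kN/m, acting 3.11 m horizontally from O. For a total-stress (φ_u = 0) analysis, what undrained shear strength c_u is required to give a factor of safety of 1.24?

FS = c_u·L_a·R / (W·d), so c_u = FS·W·d / (L_a·R).
Arc length L_a = R·θ = 13.9·(77.7°·π/180) = 13.9·1.3561 = 18.85 m
c_u = 1.24·1154·3.11 / (18.85·13.9) = 4450.3 / 262.02 = 16.98 kPa

c_u = 17.0 kPa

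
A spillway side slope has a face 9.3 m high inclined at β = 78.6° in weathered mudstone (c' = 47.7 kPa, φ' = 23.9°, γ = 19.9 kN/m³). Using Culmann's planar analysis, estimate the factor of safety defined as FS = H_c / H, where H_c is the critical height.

FS = 2.19

H_c = (4c'/γ) · sinβ cosφ' / [1 − cos(β − φ')]
    = (4·47.7/19.9) · sin78.6°·cos23.9° / [1 − cos54.7°]
    = 9.588 · 0.8962 / 0.4221 = 20.36 m
FS = H_c / H = 20.36 / 9.3 = 2.189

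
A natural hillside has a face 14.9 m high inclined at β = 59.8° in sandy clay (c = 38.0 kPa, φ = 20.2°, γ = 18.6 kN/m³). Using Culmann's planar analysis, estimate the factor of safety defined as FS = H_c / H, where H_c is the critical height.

FS = 1.94

H_c = (4c/γ) · sinβ cosφ / [1 − cos(β − φ)]
    = (4·38.0/18.6) · sin59.8°·cos20.2° / [1 − cos39.6°]
    = 8.172 · 0.8111 / 0.2295 = 28.88 m
FS = H_c / H = 28.88 / 14.9 = 1.939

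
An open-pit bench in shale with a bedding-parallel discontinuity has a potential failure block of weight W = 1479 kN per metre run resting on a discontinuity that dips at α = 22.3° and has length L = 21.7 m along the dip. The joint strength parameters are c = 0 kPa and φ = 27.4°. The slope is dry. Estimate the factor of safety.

FS = 1.26

Resolving the block weight along and normal to the plane and applying the Mohr–Coulomb strength on the joint:
N' = W cosα = 1479·cos22.3° = 1368.4 kN/m
Driving force T = W sinα = 1479·sin22.3° = 561.2 kN/m
Resisting force R = c·L + N'·tanφ = 0·21.7 + 1368.4·tan27.4° = 0.0 + 709.3 = 709.3 kN/m
FS = R / T = 709.3 / 561.2 = 1.264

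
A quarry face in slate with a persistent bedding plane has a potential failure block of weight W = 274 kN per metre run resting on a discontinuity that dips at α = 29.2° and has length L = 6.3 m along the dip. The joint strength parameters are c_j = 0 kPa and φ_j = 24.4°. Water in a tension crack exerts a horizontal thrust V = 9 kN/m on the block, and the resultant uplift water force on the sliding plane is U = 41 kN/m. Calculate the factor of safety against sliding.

Resolving the block weight along and normal to the plane and applying the Mohr–Coulomb strength on the joint:
N' = W cosα − U − V sinα = 274·cos29.2° − 41 − 9·sin29.2° = 193.8 kN/m
Driving force T = W sinα + V cosα = 274·sin29.2° + 9·cos29.2° = 141.5 kN/m
Resisting force R = c_j·L + N'·tanφ_j = 0·6.3 + 193.8·tan24.4° = 0.0 + 87.9 = 87.9 kN/m
FS = R / T = 87.9 / 141.5 = 0.621

FS = 0.62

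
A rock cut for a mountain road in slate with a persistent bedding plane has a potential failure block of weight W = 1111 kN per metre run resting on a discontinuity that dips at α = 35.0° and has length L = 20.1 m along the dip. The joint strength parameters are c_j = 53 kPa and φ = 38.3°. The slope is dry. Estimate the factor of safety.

Resolving the block weight along and normal to the plane and applying the Mohr–Coulomb strength on the joint:
N' = W cosα = 1111·cos35.0° = 910.1 kN/m
Driving force T = W sinα = 1111·sin35.0° = 637.2 kN/m
Resisting force R = c_j·L + N'·tanφ = 53·20.1 + 910.1·tan38.3° = 1065.3 + 718.7 = 1784.0 kN/m
FS = R / T = 1784.0 / 637.2 = 2.800

FS = 2.80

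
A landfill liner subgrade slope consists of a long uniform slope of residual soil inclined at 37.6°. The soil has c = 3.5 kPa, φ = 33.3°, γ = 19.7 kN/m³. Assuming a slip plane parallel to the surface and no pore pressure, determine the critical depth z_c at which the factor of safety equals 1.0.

z_c = 2.50 m

Setting FS = 1.00 in FS = [c + γz cos²β tanφ] / [γz sinβ cosβ] and solving for z:
z = c / [γ cosβ (FS·sinβ − cosβ·tanφ)]
  = 3.5 / [19.7·cos37.6°·(1.00·sin37.6° − cos37.6°·tan33.3°)]
  = 3.5 / [19.7·0.7923·(1.00·0.6101 − 0.7923·0.6569)]
  = 3.5 / 1.4002 = 2.500 m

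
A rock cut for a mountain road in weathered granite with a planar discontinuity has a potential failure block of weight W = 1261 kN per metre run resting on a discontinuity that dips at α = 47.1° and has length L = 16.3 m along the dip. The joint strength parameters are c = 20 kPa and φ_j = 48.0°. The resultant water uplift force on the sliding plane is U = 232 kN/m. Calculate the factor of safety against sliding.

Resolving the block weight along and normal to the plane and applying the Mohr–Coulomb strength on the joint:
N' = W cosα − U = 1261·cos47.1° − 232 = 626.4 kN/m
Driving force T = W sinα = 1261·sin47.1° = 923.7 kN/m
Resisting force R = c·L + N'·tanφ_j = 20·16.3 + 626.4·tan48.0° = 326.0 + 695.7 = 1021.7 kN/m
FS = R / T = 1021.7 / 923.7 = 1.106

FS = 1.11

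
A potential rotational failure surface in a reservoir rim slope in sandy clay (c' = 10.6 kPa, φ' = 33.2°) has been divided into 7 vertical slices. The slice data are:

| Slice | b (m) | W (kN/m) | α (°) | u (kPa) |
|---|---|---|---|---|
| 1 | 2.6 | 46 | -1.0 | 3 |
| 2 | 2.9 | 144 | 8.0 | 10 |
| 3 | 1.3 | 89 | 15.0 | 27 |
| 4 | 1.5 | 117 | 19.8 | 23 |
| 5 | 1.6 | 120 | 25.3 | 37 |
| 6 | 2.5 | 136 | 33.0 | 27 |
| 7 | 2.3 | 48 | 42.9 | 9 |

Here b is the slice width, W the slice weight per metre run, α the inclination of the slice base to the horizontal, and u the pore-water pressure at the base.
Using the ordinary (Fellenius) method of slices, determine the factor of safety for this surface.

FS = 1.70

Ordinary method of slices: FS = Σ[c'·Δl_i + (W_i cosα_i − u_i·Δl_i)·tanφ'] / Σ W_i sinα_i, with Δl_i = b_i / cosα_i.
Slice 1: Δl = 2.6/cos(-1.0°) = 2.600 m; N'_1 = 46·cos(-1.0°) − 3·2.600 = 38.2; c'Δl = 27.56; W sinα = -0.8
Slice 2: Δl = 2.9/cos8.0° = 2.928 m; N'_2 = 144·cos8.0° − 10·2.928 = 113.3; c'Δl = 31.04; W sinα = 20.0
Slice 3: Δl = 1.3/cos15.0° = 1.346 m; N'_3 = 89·cos15.0° − 27·1.346 = 49.6; c'Δl = 14.27; W sinα = 23.0
Slice 4: Δl = 1.5/cos19.8° = 1.594 m; N'_4 = 117·cos19.8° − 23·1.594 = 73.4; c'Δl = 16.90; W sinα = 39.6
Slice 5: Δl = 1.6/cos25.3° = 1.770 m; N'_5 = 120·cos25.3° − 37·1.770 = 43.0; c'Δl = 18.76; W sinα = 51.3
Slice 6: Δl = 2.5/cos33.0° = 2.981 m; N'_6 = 136·cos33.0° − 27·2.981 = 33.6; c'Δl = 31.60; W sinα = 74.1
Slice 7: Δl = 2.3/cos42.9° = 3.140 m; N'_7 = 48·cos42.9° − 9·3.140 = 6.9; c'Δl = 33.28; W sinα = 32.7
Σc'Δl = 173.4 kN/m; ΣN' = 358.0 kN/m; ΣW sinα = 239.9 kN/m
Resisting = 173.4 + 358.0·tan33.2° = 173.4 + 234.3 = 407.7 kN/m
FS = 407.7 / 239.9 = 1.699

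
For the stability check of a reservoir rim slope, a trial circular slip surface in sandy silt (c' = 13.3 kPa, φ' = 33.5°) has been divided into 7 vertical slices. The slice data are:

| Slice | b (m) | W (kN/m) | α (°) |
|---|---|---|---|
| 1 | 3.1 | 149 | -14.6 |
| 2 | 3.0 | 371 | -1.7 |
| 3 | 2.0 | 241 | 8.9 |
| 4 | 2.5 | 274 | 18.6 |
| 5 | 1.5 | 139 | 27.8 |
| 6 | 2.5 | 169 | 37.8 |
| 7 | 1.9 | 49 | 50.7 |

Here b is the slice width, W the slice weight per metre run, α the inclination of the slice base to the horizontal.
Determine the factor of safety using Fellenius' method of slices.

Ordinary method of slices: FS = Σ[c'·Δl_i + (W_i cosα_i)·tanφ'] / Σ W_i sinα_i, with Δl_i = b_i / cosα_i.
Slice 1: Δl = 3.1/cos(-14.6°) = 3.203 m; N'_1 = 149·cos(-14.6°) = 144.2; c'Δl = 42.61; W sinα = -37.6
Slice 2: Δl = 3.0/cos(-1.7°) = 3.001 m; N'_2 = 371·cos(-1.7°) = 370.8; c'Δl = 39.92; W sinα = -11.0
Slice 3: Δl = 2.0/cos8.9° = 2.024 m; N'_3 = 241·cos8.9° = 238.1; c'Δl = 26.92; W sinα = 37.3
Slice 4: Δl = 2.5/cos18.6° = 2.638 m; N'_4 = 274·cos18.6° = 259.7; c'Δl = 35.08; W sinα = 87.4
Slice 5: Δl = 1.5/cos27.8° = 1.696 m; N'_5 = 139·cos27.8° = 123.0; c'Δl = 22.55; W sinα = 64.8
Slice 6: Δl = 2.5/cos37.8° = 3.164 m; N'_6 = 169·cos37.8° = 133.5; c'Δl = 42.08; W sinα = 103.6
Slice 7: Δl = 1.9/cos50.7° = 3.000 m; N'_7 = 49·cos50.7° = 31.0; c'Δl = 39.90; W sinα = 37.9
Σc'Δl = 249.1 kN/m; ΣN' = 1300.3 kN/m; ΣW sinα = 282.4 kN/m
Resisting = 249.1 + 1300.3·tan33.5° = 249.1 + 860.7 = 1109.7 kN/m
FS = 1109.7 / 282.4 = 3.929

FS = 3.93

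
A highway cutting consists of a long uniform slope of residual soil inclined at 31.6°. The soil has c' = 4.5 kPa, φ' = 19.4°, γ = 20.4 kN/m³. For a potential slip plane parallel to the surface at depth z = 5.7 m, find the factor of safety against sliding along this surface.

For an infinite slope with a slip plane parallel to the surface (no pore pressure): FS = [c' + γz cos²β tanφ'] / [γz sinβ cosβ].
γz = 20.4·5.7 = 116.28 kN/m²
Numerator = 4.5 + 116.28·cos²31.6°·tan19.4° = 4.5 + 116.28·0.7254·0.3522 = 34.206 kPa
Denominator = 116.28·sin31.6°·cos31.6° = 116.28·0.5240·0.8517 = 51.895 kPa
FS = 34.206 / 51.895 = 0.659

FS = 0.66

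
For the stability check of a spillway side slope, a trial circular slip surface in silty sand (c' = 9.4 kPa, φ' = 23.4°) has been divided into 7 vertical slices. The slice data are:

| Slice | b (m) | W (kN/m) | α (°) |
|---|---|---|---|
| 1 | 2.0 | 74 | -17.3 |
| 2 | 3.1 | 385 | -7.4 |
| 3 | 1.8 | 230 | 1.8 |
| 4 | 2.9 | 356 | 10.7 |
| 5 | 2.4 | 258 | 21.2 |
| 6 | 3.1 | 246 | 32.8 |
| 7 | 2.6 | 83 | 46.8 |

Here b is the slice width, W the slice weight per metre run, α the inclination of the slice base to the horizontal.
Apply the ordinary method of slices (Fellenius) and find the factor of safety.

FS = 2.95

Ordinary method of slices: FS = Σ[c'·Δl_i + (W_i cosα_i)·tanφ'] / Σ W_i sinα_i, with Δl_i = b_i / cosα_i.
Slice 1: Δl = 2.0/cos(-17.3°) = 2.095 m; N'_1 = 74·cos(-17.3°) = 70.7; c'Δl = 19.69; W sinα = -22.0
Slice 2: Δl = 3.1/cos(-7.4°) = 3.126 m; N'_2 = 385·cos(-7.4°) = 381.8; c'Δl = 29.38; W sinα = -49.6
Slice 3: Δl = 1.8/cos1.8° = 1.801 m; N'_3 = 230·cos1.8° = 229.9; c'Δl = 16.93; W sinα = 7.2
Slice 4: Δl = 2.9/cos10.7° = 2.951 m; N'_4 = 356·cos10.7° = 349.8; c'Δl = 27.74; W sinα = 66.1
Slice 5: Δl = 2.4/cos21.2° = 2.574 m; N'_5 = 258·cos21.2° = 240.5; c'Δl = 24.20; W sinα = 93.3
Slice 6: Δl = 3.1/cos32.8° = 3.688 m; N'_6 = 246·cos32.8° = 206.8; c'Δl = 34.67; W sinα = 133.3
Slice 7: Δl = 2.6/cos46.8° = 3.798 m; N'_7 = 83·cos46.8° = 56.8; c'Δl = 35.70; W sinα = 60.5
Σc'Δl = 188.3 kN/m; ΣN' = 1536.3 kN/m; ΣW sinα = 288.8 kN/m
Resisting = 188.3 + 1536.3·tan23.4° = 188.3 + 664.8 = 853.1 kN/m
FS = 853.1 / 288.8 = 2.954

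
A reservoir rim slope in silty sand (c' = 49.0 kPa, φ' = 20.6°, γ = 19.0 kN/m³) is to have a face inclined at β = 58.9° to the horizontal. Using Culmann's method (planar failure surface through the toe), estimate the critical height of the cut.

Culmann's analysis gives the critical failure plane at α_cr = (β + φ')/2 = (58.9 + 20.6)/2 = 39.8°, and the critical height
H_c = (4c'/γ) · sinβ cosφ' / [1 − cos(β − φ')]
    = (4·49.0/19.0) · sin58.9°·cos20.6° / [1 − cos(38.3°)]
    = 10.316 · 0.8563·0.9361 / [1 − 0.7848]
    = 10.316 · 0.8015 / 0.2152
    = 38.42 m

H_c = 38.42 m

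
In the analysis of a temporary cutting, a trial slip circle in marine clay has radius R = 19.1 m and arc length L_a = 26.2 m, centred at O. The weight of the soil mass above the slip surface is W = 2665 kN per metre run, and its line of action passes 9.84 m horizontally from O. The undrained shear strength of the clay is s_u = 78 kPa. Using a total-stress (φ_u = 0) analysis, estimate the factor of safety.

Taking moments about the centre O, the resisting moment is provided by the undrained shear strength acting along the arc:
M_R = s_u·L_a·R = 78·26.20·19.1 = 39032.8 kN·m/m
M_D = W·d = 2665·9.84 = 26223.6 kN·m/m
FS = M_R / M_D = 39032.8 / 26223.6 = 1.488

FS = 1.49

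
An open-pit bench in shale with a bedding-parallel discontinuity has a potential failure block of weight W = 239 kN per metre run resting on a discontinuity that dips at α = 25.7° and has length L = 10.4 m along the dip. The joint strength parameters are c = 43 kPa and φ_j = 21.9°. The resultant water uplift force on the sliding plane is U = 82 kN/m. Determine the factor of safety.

Resolving the block weight along and normal to the plane and applying the Mohr–Coulomb strength on the joint:
N' = W cosα − U = 239·cos25.7° − 82 = 133.4 kN/m
Driving force T = W sinα = 239·sin25.7° = 103.6 kN/m
Resisting force R = c·L + N'·tanφ_j = 43·10.4 + 133.4·tan21.9° = 447.2 + 53.6 = 500.8 kN/m
FS = R / T = 500.8 / 103.6 = 4.832

FS = 4.83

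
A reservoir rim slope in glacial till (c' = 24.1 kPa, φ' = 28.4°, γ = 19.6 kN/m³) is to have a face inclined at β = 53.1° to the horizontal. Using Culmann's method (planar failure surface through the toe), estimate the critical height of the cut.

Culmann's analysis gives the critical failure plane at α_cr = (β + φ')/2 = (53.1 + 28.4)/2 = 40.8°, and the critical height
H_c = (4c'/γ) · sinβ cosφ' / [1 − cos(β − φ')]
    = (4·24.1/19.6) · sin53.1°·cos28.4° / [1 − cos(24.7°)]
    = 4.918 · 0.7997·0.8796 / [1 − 0.9085]
    = 4.918 · 0.7034 / 0.0915
    = 37.82 m

H_c = 37.82 m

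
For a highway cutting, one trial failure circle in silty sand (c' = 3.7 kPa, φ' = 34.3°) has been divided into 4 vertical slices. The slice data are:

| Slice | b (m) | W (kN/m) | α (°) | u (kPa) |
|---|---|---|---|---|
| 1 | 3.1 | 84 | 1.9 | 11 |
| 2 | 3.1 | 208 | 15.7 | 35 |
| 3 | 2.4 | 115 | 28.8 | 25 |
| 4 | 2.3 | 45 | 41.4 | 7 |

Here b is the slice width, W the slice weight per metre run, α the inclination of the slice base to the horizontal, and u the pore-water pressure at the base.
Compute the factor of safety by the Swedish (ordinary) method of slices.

Ordinary method of slices: FS = Σ[c'·Δl_i + (W_i cosα_i − u_i·Δl_i)·tanφ'] / Σ W_i sinα_i, with Δl_i = b_i / cosα_i.
Slice 1: Δl = 3.1/cos1.9° = 3.102 m; N'_1 = 84·cos1.9° − 11·3.102 = 49.8; c'Δl = 11.48; W sinα = 2.8
Slice 2: Δl = 3.1/cos15.7° = 3.220 m; N'_2 = 208·cos15.7° − 35·3.220 = 87.5; c'Δl = 11.91; W sinα = 56.3
Slice 3: Δl = 2.4/cos28.8° = 2.739 m; N'_3 = 115·cos28.8° − 25·2.739 = 32.3; c'Δl = 10.13; W sinα = 55.4
Slice 4: Δl = 2.3/cos41.4° = 3.066 m; N'_4 = 45·cos41.4° − 7·3.066 = 12.3; c'Δl = 11.34; W sinα = 29.8
Σc'Δl = 44.9 kN/m; ΣN' = 182.0 kN/m; ΣW sinα = 144.2 kN/m
Resisting = 44.9 + 182.0·tan34.3° = 44.9 + 124.1 = 169.0 kN/m
FS = 169.0 / 144.2 = 1.172

FS = 1.17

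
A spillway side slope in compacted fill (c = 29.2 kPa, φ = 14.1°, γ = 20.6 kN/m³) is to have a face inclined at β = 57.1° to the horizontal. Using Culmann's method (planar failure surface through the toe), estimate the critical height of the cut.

Culmann's analysis gives the critical failure plane at α_cr = (β + φ)/2 = (57.1 + 14.1)/2 = 35.6°, and the critical height
H_c = (4c/γ) · sinβ cosφ / [1 − cos(β − φ)]
    = (4·29.2/20.6) · sin57.1°·cos14.1° / [1 − cos(43.0°)]
    = 5.670 · 0.8396·0.9699 / [1 − 0.7314]
    = 5.670 · 0.8143 / 0.2686
    = 17.19 m

H_c = 17.19 m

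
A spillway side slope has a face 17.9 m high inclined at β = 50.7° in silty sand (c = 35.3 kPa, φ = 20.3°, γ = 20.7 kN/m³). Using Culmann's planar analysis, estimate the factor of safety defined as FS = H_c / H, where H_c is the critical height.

H_c = (4c/γ) · sinβ cosφ / [1 − cos(β − φ)]
    = (4·35.3/20.7) · sin50.7°·cos20.3° / [1 − cos30.4°]
    = 6.821 · 0.7258 / 0.1375 = 36.01 m
FS = H_c / H = 36.01 / 17.9 = 2.012

FS = 2.01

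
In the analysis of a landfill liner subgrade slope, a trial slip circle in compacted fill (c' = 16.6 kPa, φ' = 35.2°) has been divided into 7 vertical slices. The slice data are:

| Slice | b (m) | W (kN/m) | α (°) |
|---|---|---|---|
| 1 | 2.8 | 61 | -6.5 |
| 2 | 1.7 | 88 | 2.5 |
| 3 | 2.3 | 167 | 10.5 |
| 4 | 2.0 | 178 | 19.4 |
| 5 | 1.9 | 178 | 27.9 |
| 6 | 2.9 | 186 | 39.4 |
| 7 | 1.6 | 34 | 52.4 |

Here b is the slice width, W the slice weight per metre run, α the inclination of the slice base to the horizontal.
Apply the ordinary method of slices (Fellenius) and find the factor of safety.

Ordinary method of slices: FS = Σ[c'·Δl_i + (W_i cosα_i)·tanφ'] / Σ W_i sinα_i, with Δl_i = b_i / cosα_i.
Slice 1: Δl = 2.8/cos(-6.5°) = 2.818 m; N'_1 = 61·cos(-6.5°) = 60.6; c'Δl = 46.78; W sinα = -6.9
Slice 2: Δl = 1.7/cos2.5° = 1.702 m; N'_2 = 88·cos2.5° = 87.9; c'Δl = 28.25; W sinα = 3.8
Slice 3: Δl = 2.3/cos10.5° = 2.339 m; N'_3 = 167·cos10.5° = 164.2; c'Δl = 38.83; W sinα = 30.4
Slice 4: Δl = 2.0/cos19.4° = 2.120 m; N'_4 = 178·cos19.4° = 167.9; c'Δl = 35.20; W sinα = 59.1
Slice 5: Δl = 1.9/cos27.9° = 2.150 m; N'_5 = 178·cos27.9° = 157.3; c'Δl = 35.69; W sinα = 83.3
Slice 6: Δl = 2.9/cos39.4° = 3.753 m; N'_6 = 186·cos39.4° = 143.7; c'Δl = 62.30; W sinα = 118.1
Slice 7: Δl = 1.6/cos52.4° = 2.622 m; N'_7 = 34·cos52.4° = 20.7; c'Δl = 43.53; W sinα = 26.9
Σc'Δl = 290.6 kN/m; ΣN' = 802.4 kN/m; ΣW sinα = 314.8 kN/m
Resisting = 290.6 + 802.4·tan35.2° = 290.6 + 566.0 = 856.6 kN/m
FS = 856.6 / 314.8 = 2.721

FS = 2.72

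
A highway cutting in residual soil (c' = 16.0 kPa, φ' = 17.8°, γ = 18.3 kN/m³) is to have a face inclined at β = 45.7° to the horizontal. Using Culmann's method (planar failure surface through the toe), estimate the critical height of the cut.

Culmann's analysis gives the critical failure plane at α_cr = (β + φ')/2 = (45.7 + 17.8)/2 = 31.8°, and the critical height
H_c = (4c'/γ) · sinβ cosφ' / [1 − cos(β − φ')]
    = (4·16.0/18.3) · sin45.7°·cos17.8° / [1 − cos(27.9°)]
    = 3.497 · 0.7157·0.9521 / [1 − 0.8838]
    = 3.497 · 0.6814 / 0.1162
    = 20.50 m

H_c = 20.50 m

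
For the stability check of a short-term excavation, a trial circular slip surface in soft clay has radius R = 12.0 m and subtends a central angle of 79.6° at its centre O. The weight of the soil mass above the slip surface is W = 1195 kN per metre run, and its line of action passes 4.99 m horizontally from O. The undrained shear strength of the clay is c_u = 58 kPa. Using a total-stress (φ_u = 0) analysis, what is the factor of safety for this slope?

Taking moments about the centre O, the resisting moment is provided by the undrained shear strength acting along the arc:
Arc length L_a = R·θ = 12.0·(79.6°·π/180) = 12.0·1.3893 = 16.67 m
M_R = c_u·L_a·R = 58·16.67·12.0 = 11603.3 kN·m/m
M_D = W·d = 1195·4.99 = 5963.1 kN·m/m
FS = M_R / M_D = 11603.3 / 5963.1 = 1.946

FS = 1.95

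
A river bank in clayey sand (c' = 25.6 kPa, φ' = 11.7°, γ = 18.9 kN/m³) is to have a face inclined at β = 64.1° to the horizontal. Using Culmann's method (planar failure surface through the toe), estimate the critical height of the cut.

Culmann's analysis gives the critical failure plane at α_cr = (β + φ')/2 = (64.1 + 11.7)/2 = 37.9°, and the critical height
H_c = (4c'/γ) · sinβ cosφ' / [1 − cos(β − φ')]
    = (4·25.6/18.9) · sin64.1°·cos11.7° / [1 − cos(52.4°)]
    = 5.418 · 0.8996·0.9792 / [1 − 0.6101]
    = 5.418 · 0.8809 / 0.3899
    = 12.24 m

H_c = 12.24 m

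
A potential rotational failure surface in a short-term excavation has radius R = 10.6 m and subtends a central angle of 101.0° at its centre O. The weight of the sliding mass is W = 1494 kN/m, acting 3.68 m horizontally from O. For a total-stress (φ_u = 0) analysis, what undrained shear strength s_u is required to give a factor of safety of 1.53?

s_u = 42.5 kPa

FS = s_u·L_a·R / (W·d), so s_u = FS·W·d / (L_a·R).
Arc length L_a = R·θ = 10.6·(101.0°·π/180) = 10.6·1.7628 = 18.69 m
s_u = 1.53·1494·3.68 / (18.69·10.6) = 8411.8 / 198.07 = 42.47 kPa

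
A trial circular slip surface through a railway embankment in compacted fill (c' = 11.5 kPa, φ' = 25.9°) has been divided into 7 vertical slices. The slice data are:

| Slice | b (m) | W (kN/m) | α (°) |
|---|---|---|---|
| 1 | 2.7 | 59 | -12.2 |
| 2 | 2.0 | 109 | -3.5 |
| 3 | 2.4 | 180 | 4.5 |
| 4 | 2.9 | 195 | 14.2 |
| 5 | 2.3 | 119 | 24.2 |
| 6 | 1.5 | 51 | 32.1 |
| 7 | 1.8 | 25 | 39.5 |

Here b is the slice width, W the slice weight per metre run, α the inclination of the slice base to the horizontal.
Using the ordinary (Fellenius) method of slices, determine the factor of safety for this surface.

Ordinary method of slices: FS = Σ[c'·Δl_i + (W_i cosα_i)·tanφ'] / Σ W_i sinα_i, with Δl_i = b_i / cosα_i.
Slice 1: Δl = 2.7/cos(-12.2°) = 2.762 m; N'_1 = 59·cos(-12.2°) = 57.7; c'Δl = 31.77; W sinα = -12.5
Slice 2: Δl = 2.0/cos(-3.5°) = 2.004 m; N'_2 = 109·cos(-3.5°) = 108.8; c'Δl = 23.04; W sinα = -6.7
Slice 3: Δl = 2.4/cos4.5° = 2.407 m; N'_3 = 180·cos4.5° = 179.4; c'Δl = 27.69; W sinα = 14.1
Slice 4: Δl = 2.9/cos14.2° = 2.991 m; N'_4 = 195·cos14.2° = 189.0; c'Δl = 34.40; W sinα = 47.8
Slice 5: Δl = 2.3/cos24.2° = 2.522 m; N'_5 = 119·cos24.2° = 108.5; c'Δl = 29.00; W sinα = 48.8
Slice 6: Δl = 1.5/cos32.1° = 1.771 m; N'_6 = 51·cos32.1° = 43.2; c'Δl = 20.36; W sinα = 27.1
Slice 7: Δl = 1.8/cos39.5° = 2.333 m; N'_7 = 25·cos39.5° = 19.3; c'Δl = 26.83; W sinα = 15.9
Σc'Δl = 193.1 kN/m; ΣN' = 706.0 kN/m; ΣW sinα = 134.6 kN/m
Resisting = 193.1 + 706.0·tan25.9° = 193.1 + 342.8 = 535.9 kN/m
FS = 535.9 / 134.6 = 3.981

FS = 3.98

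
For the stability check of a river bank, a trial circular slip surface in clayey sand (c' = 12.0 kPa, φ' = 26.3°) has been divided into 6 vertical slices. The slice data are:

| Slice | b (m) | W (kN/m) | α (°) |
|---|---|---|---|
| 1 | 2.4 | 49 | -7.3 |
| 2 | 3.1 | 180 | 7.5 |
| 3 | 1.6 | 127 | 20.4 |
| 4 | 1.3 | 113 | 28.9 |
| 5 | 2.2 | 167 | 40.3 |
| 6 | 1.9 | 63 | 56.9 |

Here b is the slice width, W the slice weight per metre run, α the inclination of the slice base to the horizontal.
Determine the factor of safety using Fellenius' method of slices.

FS = 1.74

Ordinary method of slices: FS = Σ[c'·Δl_i + (W_i cosα_i)·tanφ'] / Σ W_i sinα_i, with Δl_i = b_i / cosα_i.
Slice 1: Δl = 2.4/cos(-7.3°) = 2.420 m; N'_1 = 49·cos(-7.3°) = 48.6; c'Δl = 29.04; W sinα = -6.2
Slice 2: Δl = 3.1/cos7.5° = 3.127 m; N'_2 = 180·cos7.5° = 178.5; c'Δl = 37.52; W sinα = 23.5
Slice 3: Δl = 1.6/cos20.4° = 1.707 m; N'_3 = 127·cos20.4° = 119.0; c'Δl = 20.48; W sinα = 44.3
Slice 4: Δl = 1.3/cos28.9° = 1.485 m; N'_4 = 113·cos28.9° = 98.9; c'Δl = 17.82; W sinα = 54.6
Slice 5: Δl = 2.2/cos40.3° = 2.885 m; N'_5 = 167·cos40.3° = 127.4; c'Δl = 34.62; W sinα = 108.0
Slice 6: Δl = 1.9/cos56.9° = 3.479 m; N'_6 = 63·cos56.9° = 34.4; c'Δl = 41.75; W sinα = 52.8
Σc'Δl = 181.2 kN/m; ΣN' = 606.8 kN/m; ΣW sinα = 276.9 kN/m
Resisting = 181.2 + 606.8·tan26.3° = 181.2 + 299.9 = 481.1 kN/m
FS = 481.1 / 276.9 = 1.737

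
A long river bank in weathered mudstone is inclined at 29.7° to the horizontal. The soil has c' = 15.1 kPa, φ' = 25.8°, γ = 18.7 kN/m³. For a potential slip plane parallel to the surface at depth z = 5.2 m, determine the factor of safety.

For an infinite slope with a slip plane parallel to the surface (no pore pressure): FS = [c' + γz cos²β tanφ'] / [γz sinβ cosβ].
γz = 18.7·5.2 = 97.24 kN/m²
Numerator = 15.1 + 97.24·cos²29.7°·tan25.8° = 15.1 + 97.24·0.7545·0.4834 = 50.568 kPa
Denominator = 97.24·sin29.7°·cos29.7° = 97.24·0.4955·0.8686 = 41.849 kPa
FS = 50.568 / 41.849 = 1.208

FS = 1.21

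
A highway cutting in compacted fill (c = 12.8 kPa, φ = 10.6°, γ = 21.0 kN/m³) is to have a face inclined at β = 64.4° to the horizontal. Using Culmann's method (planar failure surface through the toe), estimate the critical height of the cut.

Culmann's analysis gives the critical failure plane at α_cr = (β + φ)/2 = (64.4 + 10.6)/2 = 37.5°, and the critical height
H_c = (4c/γ) · sinβ cosφ / [1 − cos(β − φ)]
    = (4·12.8/21.0) · sin64.4°·cos10.6° / [1 − cos(53.8°)]
    = 2.438 · 0.9018·0.9829 / [1 − 0.5906]
    = 2.438 · 0.8864 / 0.4094
    = 5.28 m

H_c = 5.28 m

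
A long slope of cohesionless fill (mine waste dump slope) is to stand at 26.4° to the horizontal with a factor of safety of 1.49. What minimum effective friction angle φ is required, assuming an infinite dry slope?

FS = tanφ/tanβ ⇒ tanφ = FS · tanβ = 1.49 · tan26.4° = 0.7396
φ = arctan(0.7396) = 36.49°

φ = 36.5°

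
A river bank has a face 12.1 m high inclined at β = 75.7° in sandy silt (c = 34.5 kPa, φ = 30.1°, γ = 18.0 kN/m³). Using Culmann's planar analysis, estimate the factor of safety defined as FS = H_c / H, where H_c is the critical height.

H_c = (4c/γ) · sinβ cosφ / [1 − cos(β − φ)]
    = (4·34.5/18.0) · sin75.7°·cos30.1° / [1 − cos45.6°]
    = 7.667 · 0.8383 / 0.3003 = 21.40 m
FS = H_c / H = 21.40 / 12.1 = 1.769

FS = 1.77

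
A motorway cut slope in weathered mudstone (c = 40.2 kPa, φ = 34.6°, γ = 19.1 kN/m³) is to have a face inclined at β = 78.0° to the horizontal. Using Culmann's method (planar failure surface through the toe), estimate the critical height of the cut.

H_c = 24.79 m

Culmann's analysis gives the critical failure plane at α_cr = (β + φ)/2 = (78.0 + 34.6)/2 = 56.3°, and the critical height
H_c = (4c/γ) · sinβ cosφ / [1 − cos(β − φ)]
    = (4·40.2/19.1) · sin78.0°·cos34.6° / [1 − cos(43.4°)]
    = 8.419 · 0.9781·0.8231 / [1 − 0.7266]
    = 8.419 · 0.8051 / 0.2734
    = 24.79 m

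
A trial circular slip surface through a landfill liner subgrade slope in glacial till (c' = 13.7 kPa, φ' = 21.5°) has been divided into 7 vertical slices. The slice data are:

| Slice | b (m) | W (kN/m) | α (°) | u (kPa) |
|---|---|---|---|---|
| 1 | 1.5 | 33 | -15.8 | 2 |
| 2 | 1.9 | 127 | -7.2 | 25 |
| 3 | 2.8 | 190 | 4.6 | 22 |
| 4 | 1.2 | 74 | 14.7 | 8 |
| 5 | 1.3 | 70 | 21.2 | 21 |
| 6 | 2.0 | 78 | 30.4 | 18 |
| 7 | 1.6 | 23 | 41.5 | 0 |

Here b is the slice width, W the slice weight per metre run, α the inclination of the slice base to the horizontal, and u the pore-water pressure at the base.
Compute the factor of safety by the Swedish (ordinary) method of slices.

Ordinary method of slices: FS = Σ[c'·Δl_i + (W_i cosα_i − u_i·Δl_i)·tanφ'] / Σ W_i sinα_i, with Δl_i = b_i / cosα_i.
Slice 1: Δl = 1.5/cos(-15.8°) = 1.559 m; N'_1 = 33·cos(-15.8°) − 2·1.559 = 28.6; c'Δl = 21.36; W sinα = -9.0
Slice 2: Δl = 1.9/cos(-7.2°) = 1.915 m; N'_2 = 127·cos(-7.2°) − 25·1.915 = 78.1; c'Δl = 26.24; W sinα = -15.9
Slice 3: Δl = 2.8/cos4.6° = 2.809 m; N'_3 = 190·cos4.6° − 22·2.809 = 127.6; c'Δl = 38.48; W sinα = 15.2
Slice 4: Δl = 1.2/cos14.7° = 1.241 m; N'_4 = 74·cos14.7° − 8·1.241 = 61.7; c'Δl = 17.00; W sinα = 18.8
Slice 5: Δl = 1.3/cos21.2° = 1.394 m; N'_5 = 70·cos21.2° − 21·1.394 = 36.0; c'Δl = 19.10; W sinα = 25.3
Slice 6: Δl = 2.0/cos30.4° = 2.319 m; N'_6 = 78·cos30.4° − 18·2.319 = 25.5; c'Δl = 31.77; W sinα = 39.5
Slice 7: Δl = 1.6/cos41.5° = 2.136 m; N'_7 = 23·cos41.5° − 0·2.136 = 17.2; c'Δl = 29.27; W sinα = 15.2
Σc'Δl = 183.2 kN/m; ΣN' = 374.7 kN/m; ΣW sinα = 89.1 kN/m
Resisting = 183.2 + 374.7·tan21.5° = 183.2 + 147.6 = 330.8 kN/m
FS = 330.8 / 89.1 = 3.711

FS = 3.71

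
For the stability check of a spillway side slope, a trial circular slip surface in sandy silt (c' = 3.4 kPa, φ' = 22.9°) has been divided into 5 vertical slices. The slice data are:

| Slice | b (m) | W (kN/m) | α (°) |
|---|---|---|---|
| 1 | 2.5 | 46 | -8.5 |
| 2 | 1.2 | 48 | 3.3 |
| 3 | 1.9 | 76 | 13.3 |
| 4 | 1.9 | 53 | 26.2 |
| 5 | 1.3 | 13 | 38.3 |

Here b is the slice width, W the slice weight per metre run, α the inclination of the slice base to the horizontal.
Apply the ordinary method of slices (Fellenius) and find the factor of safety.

FS = 2.83

Ordinary method of slices: FS = Σ[c'·Δl_i + (W_i cosα_i)·tanφ'] / Σ W_i sinα_i, with Δl_i = b_i / cosα_i.
Slice 1: Δl = 2.5/cos(-8.5°) = 2.528 m; N'_1 = 46·cos(-8.5°) = 45.5; c'Δl = 8.59; W sinα = -6.8
Slice 2: Δl = 1.2/cos3.3° = 1.202 m; N'_2 = 48·cos3.3° = 47.9; c'Δl = 4.09; W sinα = 2.8
Slice 3: Δl = 1.9/cos13.3° = 1.952 m; N'_3 = 76·cos13.3° = 74.0; c'Δl = 6.64; W sinα = 17.5
Slice 4: Δl = 1.9/cos26.2° = 2.118 m; N'_4 = 53·cos26.2° = 47.6; c'Δl = 7.20; W sinα = 23.4
Slice 5: Δl = 1.3/cos38.3° = 1.657 m; N'_5 = 13·cos38.3° = 10.2; c'Δl = 5.63; W sinα = 8.1
Σc'Δl = 32.2 kN/m; ΣN' = 225.1 kN/m; ΣW sinα = 44.9 kN/m
Resisting = 32.2 + 225.1·tan22.9° = 32.2 + 95.1 = 127.3 kN/m
FS = 127.3 / 44.9 = 2.834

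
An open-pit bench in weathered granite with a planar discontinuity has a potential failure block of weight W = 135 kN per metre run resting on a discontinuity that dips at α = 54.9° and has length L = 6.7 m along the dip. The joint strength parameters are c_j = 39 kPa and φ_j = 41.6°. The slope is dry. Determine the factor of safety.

FS = 2.99

Resolving the block weight along and normal to the plane and applying the Mohr–Coulomb strength on the joint:
N' = W cosα = 135·cos54.9° = 77.6 kN/m
Driving force T = W sinα = 135·sin54.9° = 110.5 kN/m
Resisting force R = c_j·L + N'·tanφ_j = 39·6.7 + 77.6·tan41.6° = 261.3 + 68.9 = 330.2 kN/m
FS = R / T = 330.2 / 110.5 = 2.990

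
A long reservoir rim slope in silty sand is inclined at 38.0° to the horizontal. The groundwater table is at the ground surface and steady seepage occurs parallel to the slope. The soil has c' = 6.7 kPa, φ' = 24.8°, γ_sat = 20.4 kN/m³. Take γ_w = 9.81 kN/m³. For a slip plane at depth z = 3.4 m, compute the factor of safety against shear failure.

FS = 0.51

With seepage parallel to the slope and the water table at the surface, the effective normal stress on the slip plane uses the buoyant unit weight γ' = γ_sat − γ_w while the driving shear stress uses γ_sat:
FS = [c' + γ' z cos²β tanφ'] / [γ_sat z sinβ cosβ]
γ' = 20.4 − 9.81 = 10.59 kN/m³
Numerator = 6.7 + 10.59·3.4·cos²38.0°·tan24.8° = 6.7 + 10.59·3.4·0.6210·0.4621 = 17.031 kPa
Denominator = 20.4·3.4·sin38.0°·cos38.0° = 20.4·3.4·0.6157·0.7880 = 33.650 kPa
FS = 17.031 / 33.650 = 0.506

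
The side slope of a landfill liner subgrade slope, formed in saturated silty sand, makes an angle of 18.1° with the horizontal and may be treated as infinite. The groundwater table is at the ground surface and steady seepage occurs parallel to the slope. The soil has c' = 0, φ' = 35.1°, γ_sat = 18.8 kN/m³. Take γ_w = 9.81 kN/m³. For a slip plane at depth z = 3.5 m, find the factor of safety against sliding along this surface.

FS = 1.03

With seepage parallel to the slope and the water table at the surface, the effective normal stress on the slip plane uses the buoyant unit weight γ' = γ_sat − γ_w while the driving shear stress uses γ_sat:
FS = [c' + γ' z cos²β tanφ'] / [γ_sat z sinβ cosβ]
(For c' = 0 this reduces to FS = (γ'/γ_sat)·tanφ'/tanβ.)
γ' = 18.8 − 9.81 = 8.99 kN/m³
Numerator = 0.0 + 8.99·3.5·cos²18.1°·tan35.1° = 0.0 + 8.99·3.5·0.9035·0.7028 = 19.980 kPa
Denominator = 18.8·3.5·sin18.1°·cos18.1° = 18.8·3.5·0.3107·0.9505 = 19.431 kPa
FS = 19.980 / 19.431 = 1.028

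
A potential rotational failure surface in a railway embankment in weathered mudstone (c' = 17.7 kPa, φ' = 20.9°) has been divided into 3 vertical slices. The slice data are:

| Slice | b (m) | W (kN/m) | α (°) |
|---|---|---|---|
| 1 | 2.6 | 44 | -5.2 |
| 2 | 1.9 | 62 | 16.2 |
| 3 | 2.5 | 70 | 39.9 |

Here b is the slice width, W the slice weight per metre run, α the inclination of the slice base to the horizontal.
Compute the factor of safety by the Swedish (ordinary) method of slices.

FS = 3.42

Ordinary method of slices: FS = Σ[c'·Δl_i + (W_i cosα_i)·tanφ'] / Σ W_i sinα_i, with Δl_i = b_i / cosα_i.
Slice 1: Δl = 2.6/cos(-5.2°) = 2.611 m; N'_1 = 44·cos(-5.2°) = 43.8; c'Δl = 46.21; W sinα = -4.0
Slice 2: Δl = 1.9/cos16.2° = 1.979 m; N'_2 = 62·cos16.2° = 59.5; c'Δl = 35.02; W sinα = 17.3
Slice 3: Δl = 2.5/cos39.9° = 3.259 m; N'_3 = 70·cos39.9° = 53.7; c'Δl = 57.68; W sinα = 44.9
Σc'Δl = 138.9 kN/m; ΣN' = 157.1 kN/m; ΣW sinα = 58.2 kN/m
Resisting = 138.9 + 157.1·tan20.9° = 138.9 + 60.0 = 198.9 kN/m
FS = 198.9 / 58.2 = 3.417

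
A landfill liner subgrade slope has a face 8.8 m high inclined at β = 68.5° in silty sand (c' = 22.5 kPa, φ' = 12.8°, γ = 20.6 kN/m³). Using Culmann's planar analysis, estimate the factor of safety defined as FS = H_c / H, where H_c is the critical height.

H_c = (4c'/γ) · sinβ cosφ' / [1 − cos(β − φ')]
    = (4·22.5/20.6) · sin68.5°·cos12.8° / [1 − cos55.7°]
    = 4.369 · 0.9073 / 0.4365 = 9.08 m
FS = H_c / H = 9.08 / 8.8 = 1.032

FS = 1.03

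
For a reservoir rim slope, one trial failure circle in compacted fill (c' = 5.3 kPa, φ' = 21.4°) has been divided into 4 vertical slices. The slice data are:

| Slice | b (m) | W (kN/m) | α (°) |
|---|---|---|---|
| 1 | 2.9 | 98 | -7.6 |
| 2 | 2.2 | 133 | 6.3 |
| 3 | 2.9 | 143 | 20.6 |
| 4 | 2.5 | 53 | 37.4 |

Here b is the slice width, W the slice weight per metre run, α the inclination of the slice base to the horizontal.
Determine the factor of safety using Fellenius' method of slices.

Ordinary method of slices: FS = Σ[c'·Δl_i + (W_i cosα_i)·tanφ'] / Σ W_i sinα_i, with Δl_i = b_i / cosα_i.
Slice 1: Δl = 2.9/cos(-7.6°) = 2.926 m; N'_1 = 98·cos(-7.6°) = 97.1; c'Δl = 15.51; W sinα = -13.0
Slice 2: Δl = 2.2/cos6.3° = 2.213 m; N'_2 = 133·cos6.3° = 132.2; c'Δl = 11.73; W sinα = 14.6
Slice 3: Δl = 2.9/cos20.6° = 3.098 m; N'_3 = 143·cos20.6° = 133.9; c'Δl = 16.42; W sinα = 50.3
Slice 4: Δl = 2.5/cos37.4° = 3.147 m; N'_4 = 53·cos37.4° = 42.1; c'Δl = 16.68; W sinα = 32.2
Σc'Δl = 60.3 kN/m; ΣN' = 405.3 kN/m; ΣW sinα = 84.1 kN/m
Resisting = 60.3 + 405.3·tan21.4° = 60.3 + 158.8 = 219.2 kN/m
FS = 219.2 / 84.1 = 2.605

FS = 2.60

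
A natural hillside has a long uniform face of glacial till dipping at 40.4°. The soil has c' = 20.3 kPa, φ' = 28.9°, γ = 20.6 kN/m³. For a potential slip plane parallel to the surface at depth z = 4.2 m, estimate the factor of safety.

FS = 1.12

For an infinite slope with a slip plane parallel to the surface (no pore pressure): FS = [c' + γz cos²β tanφ'] / [γz sinβ cosβ].
γz = 20.6·4.2 = 86.52 kN/m²
Numerator = 20.3 + 86.52·cos²40.4°·tan28.9° = 20.3 + 86.52·0.5799·0.5520 = 47.999 kPa
Denominator = 86.52·sin40.4°·cos40.4° = 86.52·0.6481·0.7615 = 42.704 kPa
FS = 47.999 / 42.704 = 1.124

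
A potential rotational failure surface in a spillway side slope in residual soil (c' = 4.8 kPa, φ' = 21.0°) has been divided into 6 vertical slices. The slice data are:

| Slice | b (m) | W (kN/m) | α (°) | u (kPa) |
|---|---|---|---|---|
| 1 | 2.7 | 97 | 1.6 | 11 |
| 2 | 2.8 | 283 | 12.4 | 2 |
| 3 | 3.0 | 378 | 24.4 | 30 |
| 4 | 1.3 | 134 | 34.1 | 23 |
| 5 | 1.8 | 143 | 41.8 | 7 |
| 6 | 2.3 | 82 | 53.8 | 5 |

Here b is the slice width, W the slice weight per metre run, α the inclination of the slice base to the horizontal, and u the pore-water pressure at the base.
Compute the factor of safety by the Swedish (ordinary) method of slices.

FS = 0.83

Ordinary method of slices: FS = Σ[c'·Δl_i + (W_i cosα_i − u_i·Δl_i)·tanφ'] / Σ W_i sinα_i, with Δl_i = b_i / cosα_i.
Slice 1: Δl = 2.7/cos1.6° = 2.701 m; N'_1 = 97·cos1.6° − 11·2.701 = 67.3; c'Δl = 12.97; W sinα = 2.7
Slice 2: Δl = 2.8/cos12.4° = 2.867 m; N'_2 = 283·cos12.4° − 2·2.867 = 270.7; c'Δl = 13.76; W sinα = 60.8
Slice 3: Δl = 3.0/cos24.4° = 3.294 m; N'_3 = 378·cos24.4° − 30·3.294 = 245.4; c'Δl = 15.81; W sinα = 156.2
Slice 4: Δl = 1.3/cos34.1° = 1.570 m; N'_4 = 134·cos34.1° − 23·1.570 = 74.9; c'Δl = 7.54; W sinα = 75.1
Slice 5: Δl = 1.8/cos41.8° = 2.415 m; N'_5 = 143·cos41.8° − 7·2.415 = 89.7; c'Δl = 11.59; W sinα = 95.3
Slice 6: Δl = 2.3/cos53.8° = 3.894 m; N'_6 = 82·cos53.8° − 5·3.894 = 29.0; c'Δl = 18.69; W sinα = 66.2
Σc'Δl = 80.4 kN/m; ΣN' = 776.8 kN/m; ΣW sinα = 456.2 kN/m
Resisting = 80.4 + 776.8·tan21.0° = 80.4 + 298.2 = 378.6 kN/m
FS = 378.6 / 456.2 = 0.830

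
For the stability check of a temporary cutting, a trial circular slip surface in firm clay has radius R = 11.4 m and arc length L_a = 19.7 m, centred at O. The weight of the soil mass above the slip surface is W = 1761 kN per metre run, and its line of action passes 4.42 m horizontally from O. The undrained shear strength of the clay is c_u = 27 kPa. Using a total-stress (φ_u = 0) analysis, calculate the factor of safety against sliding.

Taking moments about the centre O, the resisting moment is provided by the undrained shear strength acting along the arc:
M_R = c_u·L_a·R = 27·19.70·11.4 = 6063.7 kN·m/m
M_D = W·d = 1761·4.42 = 7783.6 kN·m/m
FS = M_R / M_D = 6063.7 / 7783.6 = 0.779

FS = 0.78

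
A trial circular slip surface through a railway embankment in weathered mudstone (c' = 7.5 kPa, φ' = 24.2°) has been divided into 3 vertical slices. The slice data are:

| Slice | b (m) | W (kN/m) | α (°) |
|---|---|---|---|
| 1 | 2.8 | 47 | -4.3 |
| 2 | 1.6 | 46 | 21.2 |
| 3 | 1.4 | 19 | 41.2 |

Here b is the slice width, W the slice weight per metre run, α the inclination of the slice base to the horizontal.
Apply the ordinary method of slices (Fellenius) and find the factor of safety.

FS = 3.69

Ordinary method of slices: FS = Σ[c'·Δl_i + (W_i cosα_i)·tanφ'] / Σ W_i sinα_i, with Δl_i = b_i / cosα_i.
Slice 1: Δl = 2.8/cos(-4.3°) = 2.808 m; N'_1 = 47·cos(-4.3°) = 46.9; c'Δl = 21.06; W sinα = -3.5
Slice 2: Δl = 1.6/cos21.2° = 1.716 m; N'_2 = 46·cos21.2° = 42.9; c'Δl = 12.87; W sinα = 16.6
Slice 3: Δl = 1.4/cos41.2° = 1.861 m; N'_3 = 19·cos41.2° = 14.3; c'Δl = 13.96; W sinα = 12.5
Σc'Δl = 47.9 kN/m; ΣN' = 104.1 kN/m; ΣW sinα = 25.6 kN/m
Resisting = 47.9 + 104.1·tan24.2° = 47.9 + 46.8 = 94.6 kN/m
FS = 94.6 / 25.6 = 3.693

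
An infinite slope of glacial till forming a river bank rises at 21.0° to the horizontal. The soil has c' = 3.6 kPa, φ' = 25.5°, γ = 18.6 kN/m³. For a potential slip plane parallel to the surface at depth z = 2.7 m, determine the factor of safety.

FS = 1.46

For an infinite slope with a slip plane parallel to the surface (no pore pressure): FS = [c' + γz cos²β tanφ'] / [γz sinβ cosβ].
γz = 18.6·2.7 = 50.22 kN/m²
Numerator = 3.6 + 50.22·cos²21.0°·tan25.5° = 3.6 + 50.22·0.8716·0.4770 = 24.477 kPa
Denominator = 50.22·sin21.0°·cos21.0° = 50.22·0.3584·0.9336 = 16.802 kPa
FS = 24.477 / 16.802 = 1.457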